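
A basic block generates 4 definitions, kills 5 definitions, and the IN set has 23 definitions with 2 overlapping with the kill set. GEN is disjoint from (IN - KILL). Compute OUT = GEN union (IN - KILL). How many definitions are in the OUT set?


IN - KILL: 23 - 2 = 21 surviving definitions
OUT = GEN + surviving = 4 + 21 = 25

25


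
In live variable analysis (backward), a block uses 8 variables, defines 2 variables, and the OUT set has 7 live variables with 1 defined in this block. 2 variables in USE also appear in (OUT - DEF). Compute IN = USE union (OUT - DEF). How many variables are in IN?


OUT - DEF: 7 - 1 = 6
|IN| = |USE| + |OUT - DEF| - |USE ∩ (OUT - DEF)| = 8 + 6 - 2 = 12

12


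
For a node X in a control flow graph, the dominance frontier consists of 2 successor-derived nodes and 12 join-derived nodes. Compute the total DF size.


DF(X) = direct successor contributions + join point contributions
= 2 + 12 = 14

14


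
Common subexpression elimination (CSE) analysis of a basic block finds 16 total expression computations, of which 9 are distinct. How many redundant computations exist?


CSE count = total expressions - unique expressions
= 16 - 9 = 7

7


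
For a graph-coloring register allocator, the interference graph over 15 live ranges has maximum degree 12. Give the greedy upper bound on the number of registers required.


Greedy coloring never needs more than (max_degree + 1) colors: when coloring a vertex, at most max_degree neighbors are already colored.
Upper bound = 12 + 1 = 13

13


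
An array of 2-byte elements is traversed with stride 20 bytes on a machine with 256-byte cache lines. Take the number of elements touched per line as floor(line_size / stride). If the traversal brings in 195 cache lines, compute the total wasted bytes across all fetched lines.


Elements per line = floor(256 / 20) = 12
Bytes used per line = 12 * 2 = 24
Wasted per line = 256 - 24 = 232
Total wasted = 232 * 195 = 45240

45240


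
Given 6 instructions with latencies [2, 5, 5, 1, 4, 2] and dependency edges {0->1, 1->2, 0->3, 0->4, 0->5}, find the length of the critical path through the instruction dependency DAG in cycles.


Compute longest path through dependency graph: dist(Ik) = max over predecessors of dist + latency(Ik).
dist(I0) = latency 2 = 2
dist(I1) = dist(I0) + 5 = 2 + 5 = 7
dist(I2) = dist(I1) + 5 = 7 + 5 = 12
dist(I3) = dist(I0) + 1 = 2 + 1 = 3
dist(I4) = dist(I0) + 4 = 2 + 4 = 6
dist(I5) = dist(I0) + 2 = 2 + 2 = 4
Critical path = max dist = 12

12


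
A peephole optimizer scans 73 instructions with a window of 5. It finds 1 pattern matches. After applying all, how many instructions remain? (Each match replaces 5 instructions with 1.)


Each match removes 4 instructions.
Total removed = 1 * 4 = 4
Remaining = 73 - 4 = 69

69


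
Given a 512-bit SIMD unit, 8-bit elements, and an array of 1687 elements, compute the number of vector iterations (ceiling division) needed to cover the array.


Width = 512 / 8 = 64 elements per vector op
Iterations = ceil(1687 / 64) = 27

27


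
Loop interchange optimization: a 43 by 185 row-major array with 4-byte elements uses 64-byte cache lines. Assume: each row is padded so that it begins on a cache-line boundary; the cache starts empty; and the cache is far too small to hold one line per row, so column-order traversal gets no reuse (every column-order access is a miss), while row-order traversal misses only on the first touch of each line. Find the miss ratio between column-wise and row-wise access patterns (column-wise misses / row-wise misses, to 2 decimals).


Each row occupies 185 * 4 = 740 bytes and starts on a line boundary, so it spans ceil(740 / 64) = 12 cache lines.
Row-major traversal misses (one per line touched): 43 * ceil(185 * 4 / 64) = 516
Column-major traversal misses (no reuse, every access misses): 43 * 185 = 7955
Ratio = 7955 / 516 = 15.42

15.42


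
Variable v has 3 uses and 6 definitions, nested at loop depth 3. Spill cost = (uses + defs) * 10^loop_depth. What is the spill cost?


uses + defs = 3 + 6 = 9
10^3 = 1000
Spill cost = 9 * 1000 = 9000

9000


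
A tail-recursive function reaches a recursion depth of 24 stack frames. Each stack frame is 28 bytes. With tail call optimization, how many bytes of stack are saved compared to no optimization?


Without TCO: 24 * 28 = 672 bytes
With TCO: reuse 1 frame = 28 bytes
Savings = 672 - 28 = 644

644


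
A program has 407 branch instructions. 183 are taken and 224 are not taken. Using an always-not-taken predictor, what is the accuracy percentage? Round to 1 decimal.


Predictor: always-not-taken
Correct predictions = 224
Accuracy = 224 / 407 * 100 = 55.0%

55.0


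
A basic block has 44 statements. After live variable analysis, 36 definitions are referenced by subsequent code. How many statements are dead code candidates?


Dead code = total statements - live definitions
= 44 - 36 = 8

8


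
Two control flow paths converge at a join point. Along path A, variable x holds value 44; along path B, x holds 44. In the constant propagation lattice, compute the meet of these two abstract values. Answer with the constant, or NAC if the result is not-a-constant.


Meet operation: if both paths give the same constant, result is that constant; if they differ, result is NAC (not-a-constant).
Path A: 44, Path B: 44 -> equal
Result: constant -> 44

44


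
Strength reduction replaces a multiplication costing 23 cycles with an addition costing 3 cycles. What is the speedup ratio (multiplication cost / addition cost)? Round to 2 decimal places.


Ratio = mult_cost / add_cost = 23 / 3 = 7.67

7.67


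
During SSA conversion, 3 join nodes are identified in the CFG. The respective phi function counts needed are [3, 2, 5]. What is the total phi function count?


Total phi functions = sum of phi functions at each join node
= 3 + 2 + 5 = 10

10


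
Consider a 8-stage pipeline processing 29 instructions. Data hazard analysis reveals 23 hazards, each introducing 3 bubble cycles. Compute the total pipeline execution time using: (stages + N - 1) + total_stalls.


Base cycles = 8 + 29 - 1 = 36
Total stalls = 23 * 3 = 69
Total = 36 + 69 = 105

105


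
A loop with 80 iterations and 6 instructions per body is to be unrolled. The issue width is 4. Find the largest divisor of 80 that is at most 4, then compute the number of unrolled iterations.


Largest divisor of 80 <= 4 is 4
New iterations = 80 / 4 = 20

20


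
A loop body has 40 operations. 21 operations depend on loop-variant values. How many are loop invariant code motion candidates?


Invariant candidates = total - loop-dependent
= 40 - 21 = 19

19


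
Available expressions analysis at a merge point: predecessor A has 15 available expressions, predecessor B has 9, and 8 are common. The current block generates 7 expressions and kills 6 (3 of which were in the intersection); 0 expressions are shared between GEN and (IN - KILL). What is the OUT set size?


IN = intersection of predecessors = 8
IN - KILL = 8 - 3 = 5
|OUT| = |GEN| + |IN - KILL| - |GEN ∩ (IN - KILL)| = 7 + 5 - 0 = 12

12


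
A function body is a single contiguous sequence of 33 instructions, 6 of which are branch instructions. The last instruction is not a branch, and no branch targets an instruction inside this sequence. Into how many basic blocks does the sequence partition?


With no in-sequence branch targets, the leaders are the first instruction plus the instruction after each branch.
Number of basic blocks = branches + 1
= 6 + 1 = 7

7


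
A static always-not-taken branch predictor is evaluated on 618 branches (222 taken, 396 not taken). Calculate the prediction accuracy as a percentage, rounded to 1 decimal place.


Predictor: always-not-taken
Correct predictions = 396
Accuracy = 396 / 618 * 100 = 64.1%

64.1


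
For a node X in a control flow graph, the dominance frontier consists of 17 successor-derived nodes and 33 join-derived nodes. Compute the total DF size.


DF(X) = direct successor contributions + join point contributions
= 17 + 33 = 50

50


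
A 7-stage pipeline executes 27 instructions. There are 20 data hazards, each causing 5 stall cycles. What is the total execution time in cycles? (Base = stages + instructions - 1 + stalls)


Base cycles = 7 + 27 - 1 = 33
Total stalls = 20 * 5 = 100
Total = 33 + 100 = 133

133


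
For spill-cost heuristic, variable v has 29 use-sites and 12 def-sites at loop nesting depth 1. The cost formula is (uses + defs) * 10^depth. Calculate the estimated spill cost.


uses + defs = 29 + 12 = 41
10^1 = 10
Spill cost = 41 * 10 = 410

410


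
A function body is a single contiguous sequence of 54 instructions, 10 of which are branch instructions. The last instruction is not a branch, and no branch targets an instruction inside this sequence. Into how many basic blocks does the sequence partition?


With no in-sequence branch targets, the leaders are the first instruction plus the instruction after each branch.
Number of basic blocks = branches + 1
= 10 + 1 = 11

11


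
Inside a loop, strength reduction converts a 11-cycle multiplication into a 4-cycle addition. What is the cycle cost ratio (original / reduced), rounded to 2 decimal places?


Ratio = mult_cost / add_cost = 11 / 4 = 2.75

2.75


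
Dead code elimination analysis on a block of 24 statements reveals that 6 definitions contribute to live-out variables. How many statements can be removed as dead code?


Dead code = total statements - live definitions
= 24 - 6 = 18

18


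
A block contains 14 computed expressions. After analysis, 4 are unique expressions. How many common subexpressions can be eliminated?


CSE count = total expressions - unique expressions
= 14 - 4 = 10

10


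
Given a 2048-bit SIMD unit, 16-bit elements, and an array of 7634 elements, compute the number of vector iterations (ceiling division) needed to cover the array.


Width = 2048 / 16 = 128 elements per vector op
Iterations = ceil(7634 / 128) = 60

60


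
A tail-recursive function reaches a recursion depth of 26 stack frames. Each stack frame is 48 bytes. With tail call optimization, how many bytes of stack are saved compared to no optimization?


Without TCO: 26 * 48 = 1248 bytes
With TCO: reuse 1 frame = 48 bytes
Savings = 1248 - 48 = 1200

1200


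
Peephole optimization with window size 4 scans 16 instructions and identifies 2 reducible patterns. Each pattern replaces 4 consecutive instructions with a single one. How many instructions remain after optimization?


Each match removes 3 instructions.
Total removed = 2 * 3 = 6
Remaining = 16 - 6 = 10

10


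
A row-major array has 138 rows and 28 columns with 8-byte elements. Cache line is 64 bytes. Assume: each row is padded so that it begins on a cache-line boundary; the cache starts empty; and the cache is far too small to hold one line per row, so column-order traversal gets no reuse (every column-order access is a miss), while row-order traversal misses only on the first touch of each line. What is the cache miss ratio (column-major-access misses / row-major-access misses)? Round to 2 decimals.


Each row occupies 28 * 8 = 224 bytes and starts on a line boundary, so it spans ceil(224 / 64) = 4 cache lines.
Row-major traversal misses (one per line touched): 138 * ceil(28 * 8 / 64) = 552
Column-major traversal misses (no reuse, every access misses): 138 * 28 = 3864
Ratio = 3864 / 552 = 7.0

7.0


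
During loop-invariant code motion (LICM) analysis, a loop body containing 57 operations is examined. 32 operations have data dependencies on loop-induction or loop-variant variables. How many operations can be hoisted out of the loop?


Invariant candidates = total - loop-dependent
= 57 - 32 = 25

25


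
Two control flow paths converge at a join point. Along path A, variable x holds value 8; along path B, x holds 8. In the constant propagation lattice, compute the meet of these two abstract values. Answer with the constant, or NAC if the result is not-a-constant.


Meet operation: if both paths give the same constant, result is that constant; if they differ, result is NAC (not-a-constant).
Path A: 8, Path B: 8 -> equal
Result: constant -> 8

8


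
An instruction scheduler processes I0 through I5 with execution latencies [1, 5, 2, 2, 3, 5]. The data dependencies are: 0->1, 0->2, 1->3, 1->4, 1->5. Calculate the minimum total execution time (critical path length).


Compute longest path through dependency graph: dist(Ik) = max over predecessors of dist + latency(Ik).
dist(I0) = latency 1 = 1
dist(I1) = dist(I0) + 5 = 1 + 5 = 6
dist(I2) = dist(I0) + 2 = 1 + 2 = 3
dist(I3) = dist(I1) + 2 = 6 + 2 = 8
dist(I4) = dist(I1) + 3 = 6 + 3 = 9
dist(I5) = dist(I1) + 5 = 6 + 5 = 11
Critical path = max dist = 11

11


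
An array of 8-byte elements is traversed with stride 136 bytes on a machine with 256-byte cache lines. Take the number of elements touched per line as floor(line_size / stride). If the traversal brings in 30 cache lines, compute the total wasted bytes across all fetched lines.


Elements per line = floor(256 / 136) = 1
Bytes used per line = 1 * 8 = 8
Wasted per line = 256 - 8 = 248
Total wasted = 248 * 30 = 7440

7440


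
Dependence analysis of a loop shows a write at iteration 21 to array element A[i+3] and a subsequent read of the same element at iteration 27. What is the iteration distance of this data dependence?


Distance = read iteration - write iteration
= 27 - 21 = 6

6


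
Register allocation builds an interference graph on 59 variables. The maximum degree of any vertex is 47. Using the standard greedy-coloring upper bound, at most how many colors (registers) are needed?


Greedy coloring never needs more than (max_degree + 1) colors: when coloring a vertex, at most max_degree neighbors are already colored.
Upper bound = 47 + 1 = 48

48


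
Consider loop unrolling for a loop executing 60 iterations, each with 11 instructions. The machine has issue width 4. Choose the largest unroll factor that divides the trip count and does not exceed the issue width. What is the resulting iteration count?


Largest divisor of 60 <= 4 is 4
New iterations = 60 / 4 = 15

15


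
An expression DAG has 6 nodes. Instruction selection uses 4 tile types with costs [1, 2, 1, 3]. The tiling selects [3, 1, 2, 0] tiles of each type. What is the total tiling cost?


Total cost = sum(count_i * cost_i)
= 3*1 + 1*2 + 2*1 + 0*3
= 7

7


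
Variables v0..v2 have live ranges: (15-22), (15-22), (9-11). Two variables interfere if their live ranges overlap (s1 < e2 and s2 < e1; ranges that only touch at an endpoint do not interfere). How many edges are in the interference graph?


Check all pairs for overlapping intervals.
Two intervals (s1,e1) and (s2,e2) overlap if s1 < e2 and s2 < e1.
v0 (15-22) vs v1..v2: overlaps v1 -> 1
v1 (15-22) vs v2: overlaps none -> 0
Total overlapping pairs = 1 + 0 = 1

1


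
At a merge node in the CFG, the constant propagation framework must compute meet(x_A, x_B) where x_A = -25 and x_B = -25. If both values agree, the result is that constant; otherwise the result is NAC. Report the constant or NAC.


Meet operation: if both paths give the same constant, result is that constant; if they differ, result is NAC (not-a-constant).
Path A: -25, Path B: -25 -> equal
Result: constant -> -25

-25


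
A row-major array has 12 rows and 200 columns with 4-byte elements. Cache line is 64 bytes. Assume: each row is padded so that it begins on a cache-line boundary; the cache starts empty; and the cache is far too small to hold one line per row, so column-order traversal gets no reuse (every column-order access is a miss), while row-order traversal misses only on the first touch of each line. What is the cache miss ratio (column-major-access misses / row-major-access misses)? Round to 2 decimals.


Each row occupies 200 * 4 = 800 bytes and starts on a line boundary, so it spans ceil(800 / 64) = 13 cache lines.
Row-major traversal misses (one per line touched): 12 * ceil(200 * 4 / 64) = 156
Column-major traversal misses (no reuse, every access misses): 12 * 200 = 2400
Ratio = 2400 / 156 = 15.38

15.38


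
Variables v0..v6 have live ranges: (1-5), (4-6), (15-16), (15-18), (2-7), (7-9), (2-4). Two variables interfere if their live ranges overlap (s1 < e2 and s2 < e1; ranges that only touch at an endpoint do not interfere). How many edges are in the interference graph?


Check all pairs for overlapping intervals.
Two intervals (s1,e1) and (s2,e2) overlap if s1 < e2 and s2 < e1.
v0 (1-5) vs v1..v6: overlaps v1, v4, v6 -> 3
v1 (4-6) vs v2..v6: overlaps v4 -> 1
v2 (15-16) vs v3..v6: overlaps v3 -> 1
v3 (15-18) vs v4..v6: overlaps none -> 0
v4 (2-7) vs v5..v6: overlaps v6 -> 1
v5 (7-9) vs v6: overlaps none -> 0
Total overlapping pairs = 3 + 1 + 1 + 0 + 1 + 0 = 6

6


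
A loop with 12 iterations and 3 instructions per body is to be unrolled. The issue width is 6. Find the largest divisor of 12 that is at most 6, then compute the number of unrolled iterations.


Largest divisor of 12 <= 6 is 6
New iterations = 12 / 6 = 2

2


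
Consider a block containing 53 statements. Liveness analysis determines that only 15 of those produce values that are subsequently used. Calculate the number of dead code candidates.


Dead code = total statements - live definitions
= 53 - 15 = 38

38


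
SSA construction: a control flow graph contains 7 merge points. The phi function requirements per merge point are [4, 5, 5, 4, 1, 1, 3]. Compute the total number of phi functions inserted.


Total phi functions = sum of phi functions at each join node
= 4 + 5 + 5 + 4 + 1 + 1 + 3 = 23

23


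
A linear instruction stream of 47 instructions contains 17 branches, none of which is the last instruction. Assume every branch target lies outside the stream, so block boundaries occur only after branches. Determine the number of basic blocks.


With no in-sequence branch targets, the leaders are the first instruction plus the instruction after each branch.
Number of basic blocks = branches + 1
= 17 + 1 = 18

18


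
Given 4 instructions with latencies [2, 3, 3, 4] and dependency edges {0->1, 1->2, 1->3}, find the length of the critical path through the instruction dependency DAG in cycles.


Compute longest path through dependency graph: dist(Ik) = max over predecessors of dist + latency(Ik).
dist(I0) = latency 2 = 2
dist(I1) = dist(I0) + 3 = 2 + 3 = 5
dist(I2) = dist(I1) + 3 = 5 + 3 = 8
dist(I3) = dist(I1) + 4 = 5 + 4 = 9
Critical path = max dist = 9

9


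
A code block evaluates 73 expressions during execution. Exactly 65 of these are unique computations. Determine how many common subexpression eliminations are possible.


CSE count = total expressions - unique expressions
= 73 - 65 = 8

8


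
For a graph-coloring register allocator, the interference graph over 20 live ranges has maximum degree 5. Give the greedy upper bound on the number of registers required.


Greedy coloring never needs more than (max_degree + 1) colors: when coloring a vertex, at most max_degree neighbors are already colored.
Upper bound = 5 + 1 = 6

6


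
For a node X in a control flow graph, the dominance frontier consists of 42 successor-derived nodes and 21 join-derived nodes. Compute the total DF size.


DF(X) = direct successor contributions + join point contributions
= 42 + 21 = 63

63


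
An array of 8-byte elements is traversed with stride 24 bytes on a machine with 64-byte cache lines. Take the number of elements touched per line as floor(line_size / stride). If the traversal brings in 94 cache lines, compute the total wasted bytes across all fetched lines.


Elements per line = floor(64 / 24) = 2
Bytes used per line = 2 * 8 = 16
Wasted per line = 64 - 16 = 48
Total wasted = 48 * 94 = 4512

4512


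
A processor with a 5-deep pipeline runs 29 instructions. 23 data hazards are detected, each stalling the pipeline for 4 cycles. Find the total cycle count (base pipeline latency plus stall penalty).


Base cycles = 5 + 29 - 1 = 33
Total stalls = 23 * 4 = 92
Total = 33 + 92 = 125

125


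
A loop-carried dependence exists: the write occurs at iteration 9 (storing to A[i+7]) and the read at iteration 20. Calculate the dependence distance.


Distance = read iteration - write iteration
= 20 - 9 = 11

11


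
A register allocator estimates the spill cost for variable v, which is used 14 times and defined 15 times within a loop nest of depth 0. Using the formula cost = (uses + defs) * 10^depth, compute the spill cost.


uses + defs = 14 + 15 = 29
10^0 = 1
Spill cost = 29 * 1 = 29

29


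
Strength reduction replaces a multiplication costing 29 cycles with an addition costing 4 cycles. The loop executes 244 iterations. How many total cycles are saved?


Per-iteration saving = 29 - 4 = 25
Total saved = 244 * 25 = 6100

6100


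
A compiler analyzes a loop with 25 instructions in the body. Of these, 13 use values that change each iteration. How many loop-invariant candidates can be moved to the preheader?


Invariant candidates = total - loop-dependent
= 25 - 13 = 12

12


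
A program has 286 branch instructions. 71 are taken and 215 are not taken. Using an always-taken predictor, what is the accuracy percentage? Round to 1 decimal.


Predictor: always-taken
Correct predictions = 71
Accuracy = 71 / 286 * 100 = 24.8%

24.8


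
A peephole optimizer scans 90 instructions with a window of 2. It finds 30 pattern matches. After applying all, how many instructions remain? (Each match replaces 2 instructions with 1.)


Each match removes 1 instructions.
Total removed = 30 * 1 = 30
Remaining = 90 - 30 = 60

60


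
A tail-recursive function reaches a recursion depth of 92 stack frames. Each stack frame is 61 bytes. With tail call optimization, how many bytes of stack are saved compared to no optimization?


Without TCO: 92 * 61 = 5612 bytes
With TCO: reuse 1 frame = 61 bytes
Savings = 5612 - 61 = 5551

5551


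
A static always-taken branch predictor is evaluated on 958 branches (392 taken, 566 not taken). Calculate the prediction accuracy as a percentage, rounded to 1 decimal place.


Predictor: always-taken
Correct predictions = 392
Accuracy = 392 / 958 * 100 = 40.9%

40.9


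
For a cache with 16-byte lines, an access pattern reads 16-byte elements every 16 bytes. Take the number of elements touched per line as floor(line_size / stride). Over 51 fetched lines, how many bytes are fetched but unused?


Elements per line = floor(16 / 16) = 1
Bytes used per line = 1 * 16 = 16
Wasted per line = 16 - 16 = 0
Total wasted = 0 * 51 = 0

0


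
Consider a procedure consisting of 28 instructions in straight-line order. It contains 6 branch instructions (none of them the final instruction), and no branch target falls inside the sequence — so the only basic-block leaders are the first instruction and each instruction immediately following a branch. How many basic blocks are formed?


With no in-sequence branch targets, the leaders are the first instruction plus the instruction after each branch.
Number of basic blocks = branches + 1
= 6 + 1 = 7

7


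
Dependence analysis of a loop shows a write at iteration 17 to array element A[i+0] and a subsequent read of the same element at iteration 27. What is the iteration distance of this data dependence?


Distance = read iteration - write iteration
= 27 - 17 = 10

10


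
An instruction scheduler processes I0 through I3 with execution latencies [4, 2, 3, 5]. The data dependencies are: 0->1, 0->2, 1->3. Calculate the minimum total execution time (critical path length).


Compute longest path through dependency graph: dist(Ik) = max over predecessors of dist + latency(Ik).
dist(I0) = latency 4 = 4
dist(I1) = dist(I0) + 2 = 4 + 2 = 6
dist(I2) = dist(I0) + 3 = 4 + 3 = 7
dist(I3) = dist(I1) + 5 = 6 + 5 = 11
Critical path = max dist = 11

11


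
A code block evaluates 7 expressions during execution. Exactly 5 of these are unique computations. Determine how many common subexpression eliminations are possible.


CSE count = total expressions - unique expressions
= 7 - 5 = 2

2


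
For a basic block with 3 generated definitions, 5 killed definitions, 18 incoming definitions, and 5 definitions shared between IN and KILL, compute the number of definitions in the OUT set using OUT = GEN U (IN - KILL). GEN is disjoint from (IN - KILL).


IN - KILL: 18 - 5 = 13 surviving definitions
OUT = GEN + surviving = 3 + 13 = 16

16


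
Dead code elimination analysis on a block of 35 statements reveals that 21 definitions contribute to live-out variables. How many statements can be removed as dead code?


Dead code = total statements - live definitions
= 35 - 21 = 14

14


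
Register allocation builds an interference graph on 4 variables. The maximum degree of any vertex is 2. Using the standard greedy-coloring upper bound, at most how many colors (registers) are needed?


Greedy coloring never needs more than (max_degree + 1) colors: when coloring a vertex, at most max_degree neighbors are already colored.
Upper bound = 2 + 1 = 3

3


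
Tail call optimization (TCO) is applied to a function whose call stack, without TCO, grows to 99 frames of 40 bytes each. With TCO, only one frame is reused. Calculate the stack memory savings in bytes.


Without TCO: 99 * 40 = 3960 bytes
With TCO: reuse 1 frame = 40 bytes
Savings = 3960 - 40 = 3920

3920


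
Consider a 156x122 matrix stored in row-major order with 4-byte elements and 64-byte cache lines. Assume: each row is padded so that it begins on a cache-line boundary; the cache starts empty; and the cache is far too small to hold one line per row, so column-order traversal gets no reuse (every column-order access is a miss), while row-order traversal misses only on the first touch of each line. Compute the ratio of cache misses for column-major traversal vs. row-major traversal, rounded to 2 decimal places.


Each row occupies 122 * 4 = 488 bytes and starts on a line boundary, so it spans ceil(488 / 64) = 8 cache lines.
Row-major traversal misses (one per line touched): 156 * ceil(122 * 4 / 64) = 1248
Column-major traversal misses (no reuse, every access misses): 156 * 122 = 19032
Ratio = 19032 / 1248 = 15.25

15.25


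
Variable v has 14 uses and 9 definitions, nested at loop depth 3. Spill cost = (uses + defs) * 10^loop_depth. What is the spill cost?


uses + defs = 14 + 9 = 23
10^3 = 1000
Spill cost = 23 * 1000 = 23000

23000


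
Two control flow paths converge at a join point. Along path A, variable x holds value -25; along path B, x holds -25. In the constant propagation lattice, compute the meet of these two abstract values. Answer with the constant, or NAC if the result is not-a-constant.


Meet operation: if both paths give the same constant, result is that constant; if they differ, result is NAC (not-a-constant).
Path A: -25, Path B: -25 -> equal
Result: constant -> -25

-25


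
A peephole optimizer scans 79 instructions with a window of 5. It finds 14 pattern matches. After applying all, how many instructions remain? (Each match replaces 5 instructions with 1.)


Each match removes 4 instructions.
Total removed = 14 * 4 = 56
Remaining = 79 - 56 = 23

23


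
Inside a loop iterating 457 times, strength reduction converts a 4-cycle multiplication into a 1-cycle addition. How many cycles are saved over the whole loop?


Per-iteration saving = 4 - 1 = 3
Total saved = 457 * 3 = 1371

1371


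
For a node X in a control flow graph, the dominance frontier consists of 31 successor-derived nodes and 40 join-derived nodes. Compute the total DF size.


DF(X) = direct successor contributions + join point contributions
= 31 + 40 = 71

71


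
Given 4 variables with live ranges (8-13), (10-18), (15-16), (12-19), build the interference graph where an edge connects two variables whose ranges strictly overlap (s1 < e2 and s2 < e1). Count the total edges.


Check all pairs for overlapping intervals.
Two intervals (s1,e1) and (s2,e2) overlap if s1 < e2 and s2 < e1.
v0 (8-13) vs v1..v3: overlaps v1, v3 -> 2
v1 (10-18) vs v2..v3: overlaps v2, v3 -> 2
v2 (15-16) vs v3: overlaps v3 -> 1
Total overlapping pairs = 2 + 2 + 1 = 5

5


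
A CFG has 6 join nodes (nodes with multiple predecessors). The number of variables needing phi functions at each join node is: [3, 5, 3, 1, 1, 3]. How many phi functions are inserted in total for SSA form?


Total phi functions = sum of phi functions at each join node
= 3 + 5 + 3 + 1 + 1 + 3 = 16

16


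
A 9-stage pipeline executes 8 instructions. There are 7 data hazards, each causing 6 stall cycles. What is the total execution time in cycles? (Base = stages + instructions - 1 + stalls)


Base cycles = 9 + 8 - 1 = 16
Total stalls = 7 * 6 = 42
Total = 16 + 42 = 58

58


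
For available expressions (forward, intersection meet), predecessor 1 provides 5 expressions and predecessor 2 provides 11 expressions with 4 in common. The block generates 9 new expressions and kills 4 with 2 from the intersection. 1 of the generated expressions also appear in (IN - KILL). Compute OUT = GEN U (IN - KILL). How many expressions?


IN = intersection of predecessors = 4
IN - KILL = 4 - 2 = 2
|OUT| = |GEN| + |IN - KILL| - |GEN ∩ (IN - KILL)| = 9 + 2 - 1 = 10

10


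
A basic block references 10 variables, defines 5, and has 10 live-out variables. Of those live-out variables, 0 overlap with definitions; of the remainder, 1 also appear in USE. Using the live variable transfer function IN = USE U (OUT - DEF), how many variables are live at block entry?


OUT - DEF: 10 - 0 = 10
|IN| = |USE| + |OUT - DEF| - |USE ∩ (OUT - DEF)| = 10 + 10 - 1 = 19

19


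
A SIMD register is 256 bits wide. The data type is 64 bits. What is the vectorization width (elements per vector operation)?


Width = SIMD bits / data type bits
= 256 / 64 = 4

4


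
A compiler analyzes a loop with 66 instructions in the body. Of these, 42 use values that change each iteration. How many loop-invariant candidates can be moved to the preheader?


Invariant candidates = total - loop-dependent
= 66 - 42 = 24

24


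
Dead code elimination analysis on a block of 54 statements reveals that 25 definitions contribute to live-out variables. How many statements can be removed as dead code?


Dead code = total statements - live definitions
= 54 - 25 = 29

29


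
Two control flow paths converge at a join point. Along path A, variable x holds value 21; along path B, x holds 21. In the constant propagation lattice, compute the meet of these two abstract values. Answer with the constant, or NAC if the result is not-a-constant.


Meet operation: if both paths give the same constant, result is that constant; if they differ, result is NAC (not-a-constant).
Path A: 21, Path B: 21 -> equal
Result: constant -> 21

21


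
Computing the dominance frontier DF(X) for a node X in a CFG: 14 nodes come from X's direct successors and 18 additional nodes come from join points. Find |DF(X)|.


DF(X) = direct successor contributions + join point contributions
= 14 + 18 = 32

32


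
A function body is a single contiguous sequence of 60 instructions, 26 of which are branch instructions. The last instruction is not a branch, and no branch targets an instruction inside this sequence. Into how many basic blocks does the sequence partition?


With no in-sequence branch targets, the leaders are the first instruction plus the instruction after each branch.
Number of basic blocks = branches + 1
= 26 + 1 = 27

27


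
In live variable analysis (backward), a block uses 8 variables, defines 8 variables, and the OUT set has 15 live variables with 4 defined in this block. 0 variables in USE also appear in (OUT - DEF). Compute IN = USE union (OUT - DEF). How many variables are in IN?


OUT - DEF: 15 - 4 = 11
|IN| = |USE| + |OUT - DEF| - |USE ∩ (OUT - DEF)| = 8 + 11 - 0 = 19

19


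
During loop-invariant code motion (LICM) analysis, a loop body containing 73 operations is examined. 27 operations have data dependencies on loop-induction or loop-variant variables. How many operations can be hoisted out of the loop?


Invariant candidates = total - loop-dependent
= 73 - 27 = 46

46


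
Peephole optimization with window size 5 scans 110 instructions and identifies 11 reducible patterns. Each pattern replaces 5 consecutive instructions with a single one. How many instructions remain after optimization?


Each match removes 4 instructions.
Total removed = 11 * 4 = 44
Remaining = 110 - 44 = 66

66


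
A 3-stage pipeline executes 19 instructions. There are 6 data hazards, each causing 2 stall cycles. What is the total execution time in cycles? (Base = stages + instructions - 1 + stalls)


Base cycles = 3 + 19 - 1 = 21
Total stalls = 6 * 2 = 12
Total = 21 + 12 = 33

33


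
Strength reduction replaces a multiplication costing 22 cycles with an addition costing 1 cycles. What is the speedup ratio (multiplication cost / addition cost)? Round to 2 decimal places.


Ratio = mult_cost / add_cost = 22 / 1 = 22.0

22.0


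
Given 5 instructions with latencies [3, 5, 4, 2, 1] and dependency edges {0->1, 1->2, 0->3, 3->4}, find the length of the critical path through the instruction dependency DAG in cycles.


Compute longest path through dependency graph: dist(Ik) = max over predecessors of dist + latency(Ik).
dist(I0) = latency 3 = 3
dist(I1) = dist(I0) + 5 = 3 + 5 = 8
dist(I2) = dist(I1) + 4 = 8 + 4 = 12
dist(I3) = dist(I0) + 2 = 3 + 2 = 5
dist(I4) = dist(I3) + 1 = 5 + 1 = 6
Critical path = max dist = 12

12


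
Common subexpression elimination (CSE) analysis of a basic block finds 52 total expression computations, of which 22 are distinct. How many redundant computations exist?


CSE count = total expressions - unique expressions
= 52 - 22 = 30

30


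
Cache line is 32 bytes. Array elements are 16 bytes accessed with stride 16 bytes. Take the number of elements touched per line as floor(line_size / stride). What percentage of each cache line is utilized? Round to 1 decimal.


Elements per cache line = floor(32 / 16) = 2
Bytes used = 2 * 16 = 32
Utilization = 32 / 32 * 100 = 100.0%

100.0


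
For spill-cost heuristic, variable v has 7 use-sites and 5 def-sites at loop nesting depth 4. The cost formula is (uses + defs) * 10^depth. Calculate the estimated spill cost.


uses + defs = 7 + 5 = 12
10^4 = 10000
Spill cost = 12 * 10000 = 120000

120000


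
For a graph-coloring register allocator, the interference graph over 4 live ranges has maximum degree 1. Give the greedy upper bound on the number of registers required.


Greedy coloring never needs more than (max_degree + 1) colors: when coloring a vertex, at most max_degree neighbors are already colored.
Upper bound = 1 + 1 = 2

2


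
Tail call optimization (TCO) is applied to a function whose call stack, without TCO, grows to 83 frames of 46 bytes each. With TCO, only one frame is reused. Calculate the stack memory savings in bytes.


Without TCO: 83 * 46 = 3818 bytes
With TCO: reuse 1 frame = 46 bytes
Savings = 3818 - 46 = 3772

3772


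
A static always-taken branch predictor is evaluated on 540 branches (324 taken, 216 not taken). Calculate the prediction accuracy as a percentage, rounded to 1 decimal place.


Predictor: always-taken
Correct predictions = 324
Accuracy = 324 / 540 * 100 = 60.0%

60.0


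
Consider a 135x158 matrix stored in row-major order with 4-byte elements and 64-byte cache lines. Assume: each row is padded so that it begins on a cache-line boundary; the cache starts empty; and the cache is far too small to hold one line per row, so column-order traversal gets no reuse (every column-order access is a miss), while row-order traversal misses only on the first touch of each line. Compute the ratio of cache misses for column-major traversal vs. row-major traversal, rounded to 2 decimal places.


Each row occupies 158 * 4 = 632 bytes and starts on a line boundary, so it spans ceil(632 / 64) = 10 cache lines.
Row-major traversal misses (one per line touched): 135 * ceil(158 * 4 / 64) = 1350
Column-major traversal misses (no reuse, every access misses): 135 * 158 = 21330
Ratio = 21330 / 1350 = 15.8

15.8


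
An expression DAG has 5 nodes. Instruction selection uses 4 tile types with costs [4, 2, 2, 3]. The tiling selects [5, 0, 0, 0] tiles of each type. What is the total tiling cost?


Total cost = sum(count_i * cost_i)
= 5*4 + 0*2 + 0*2 + 0*3
= 20

20


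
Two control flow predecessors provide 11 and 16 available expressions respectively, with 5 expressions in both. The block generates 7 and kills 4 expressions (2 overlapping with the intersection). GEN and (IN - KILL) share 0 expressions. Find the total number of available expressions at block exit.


IN = intersection of predecessors = 5
IN - KILL = 5 - 2 = 3
|OUT| = |GEN| + |IN - KILL| - |GEN ∩ (IN - KILL)| = 7 + 3 - 0 = 10

10


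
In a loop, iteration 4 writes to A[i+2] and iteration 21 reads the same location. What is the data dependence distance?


Distance = read iteration - write iteration
= 21 - 4 = 17

17


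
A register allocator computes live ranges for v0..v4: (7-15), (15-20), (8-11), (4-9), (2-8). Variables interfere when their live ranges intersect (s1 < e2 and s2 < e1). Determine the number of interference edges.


Check all pairs for overlapping intervals.
Two intervals (s1,e1) and (s2,e2) overlap if s1 < e2 and s2 < e1.
v0 (7-15) vs v1..v4: overlaps v2, v3, v4 -> 3
v1 (15-20) vs v2..v4: overlaps none -> 0
v2 (8-11) vs v3..v4: overlaps v3 -> 1
v3 (4-9) vs v4: overlaps v4 -> 1
Total overlapping pairs = 3 + 0 + 1 + 1 = 5

5


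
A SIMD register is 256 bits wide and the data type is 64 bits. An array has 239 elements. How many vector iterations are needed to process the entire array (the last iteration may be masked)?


Width = 256 / 64 = 4 elements per vector op
Iterations = ceil(239 / 4) = 60

60


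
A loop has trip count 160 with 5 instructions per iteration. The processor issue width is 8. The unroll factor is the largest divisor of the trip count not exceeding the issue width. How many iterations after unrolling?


Largest divisor of 160 <= 8 is 8
New iterations = 160 / 8 = 20

20


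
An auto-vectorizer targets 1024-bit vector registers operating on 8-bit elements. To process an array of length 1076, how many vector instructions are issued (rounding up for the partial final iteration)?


Width = 1024 / 8 = 128 elements per vector op
Iterations = ceil(1076 / 128) = 9

9


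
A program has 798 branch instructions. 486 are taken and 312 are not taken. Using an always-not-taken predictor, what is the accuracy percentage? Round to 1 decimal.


Predictor: always-not-taken
Correct predictions = 312
Accuracy = 312 / 798 * 100 = 39.1%

39.1


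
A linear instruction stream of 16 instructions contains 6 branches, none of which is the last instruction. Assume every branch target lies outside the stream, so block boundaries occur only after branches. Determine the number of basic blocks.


With no in-sequence branch targets, the leaders are the first instruction plus the instruction after each branch.
Number of basic blocks = branches + 1
= 6 + 1 = 7

7


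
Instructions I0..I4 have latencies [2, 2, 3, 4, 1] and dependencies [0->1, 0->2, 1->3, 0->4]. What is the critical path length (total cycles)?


Compute longest path through dependency graph: dist(Ik) = max over predecessors of dist + latency(Ik).
dist(I0) = latency 2 = 2
dist(I1) = dist(I0) + 2 = 2 + 2 = 4
dist(I2) = dist(I0) + 3 = 2 + 3 = 5
dist(I3) = dist(I1) + 4 = 4 + 4 = 8
dist(I4) = dist(I0) + 1 = 2 + 1 = 3
Critical path = max dist = 8

8


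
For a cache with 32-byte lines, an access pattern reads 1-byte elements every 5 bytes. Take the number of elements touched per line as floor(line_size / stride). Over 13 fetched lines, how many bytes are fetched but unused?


Elements per line = floor(32 / 5) = 6
Bytes used per line = 6 * 1 = 6
Wasted per line = 32 - 6 = 26
Total wasted = 26 * 13 = 338

338
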